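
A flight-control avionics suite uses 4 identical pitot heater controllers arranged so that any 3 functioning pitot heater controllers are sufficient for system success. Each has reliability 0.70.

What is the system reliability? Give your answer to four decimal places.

0.6517

R = Σ_{i=3}^{4} C(4,i) p^i (1−p)^{4−i} with p = 0.70
C(4,3)·0.70^3·0.30^1 = 0.411600
C(4,4)·0.70^4·0.30^0 = 0.240100
Sum = 0.6517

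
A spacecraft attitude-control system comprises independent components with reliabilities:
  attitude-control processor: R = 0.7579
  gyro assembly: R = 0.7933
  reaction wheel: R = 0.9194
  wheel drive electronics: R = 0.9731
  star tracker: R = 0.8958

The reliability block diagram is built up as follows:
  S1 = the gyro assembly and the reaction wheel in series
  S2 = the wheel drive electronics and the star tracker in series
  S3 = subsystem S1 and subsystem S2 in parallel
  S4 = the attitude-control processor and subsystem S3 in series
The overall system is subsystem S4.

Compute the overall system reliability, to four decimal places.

Series (gyro assembly and reaction wheel): 0.793300 × 0.919400 = 0.729360
Series (wheel drive electronics and star tracker): 0.973100 × 0.895800 = 0.871703
Parallel ([0.729360] and [0.871703]): 1 − (1 − 0.729360)(1 − 0.871703) = 0.965278
Series (attitude-control processor and [0.965278]): 0.757900 × 0.965278 = 0.7316

0.7316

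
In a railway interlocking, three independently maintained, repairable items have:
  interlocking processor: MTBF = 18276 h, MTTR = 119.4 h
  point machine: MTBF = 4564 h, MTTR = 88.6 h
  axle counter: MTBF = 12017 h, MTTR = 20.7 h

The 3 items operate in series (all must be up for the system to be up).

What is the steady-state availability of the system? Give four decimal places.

0.9729

A(interlocking processor) = MTBF/(MTBF+MTTR) = 18276/(18276+119.4) = 0.993509
A(point machine) = MTBF/(MTBF+MTTR) = 4564/(4564+88.6) = 0.980957
A(axle counter) = MTBF/(MTBF+MTTR) = 12017/(12017+20.7) = 0.998280
Series availability: 0.993509 × 0.980957 × 0.998280 = 0.9729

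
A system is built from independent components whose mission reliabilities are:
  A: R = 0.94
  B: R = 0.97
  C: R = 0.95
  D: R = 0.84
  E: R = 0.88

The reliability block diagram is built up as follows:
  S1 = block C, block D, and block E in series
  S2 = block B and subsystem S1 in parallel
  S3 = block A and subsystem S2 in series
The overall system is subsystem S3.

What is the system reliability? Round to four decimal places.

Series (C, D, and E): 0.950000 × 0.840000 × 0.880000 = 0.702240
Parallel (B and [0.702240]): 1 − (1 − 0.970000)(1 − 0.702240) = 0.991067
Series (A and [0.991067]): 0.940000 × 0.991067 = 0.9316

0.9316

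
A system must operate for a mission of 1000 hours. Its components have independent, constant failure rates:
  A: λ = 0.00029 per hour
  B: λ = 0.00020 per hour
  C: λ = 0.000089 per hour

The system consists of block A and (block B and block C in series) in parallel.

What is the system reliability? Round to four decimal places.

0.9368

R(A) = exp(−0.00029 × 1000) = 0.748264
R(B) = exp(−0.00020 × 1000) = 0.818731
R(C) = exp(−0.000089 × 1000) = 0.914846
Series (B and C): 0.818731 × 0.914846 = 0.749013
Parallel (A and [0.749013]): 1 − (1 − 0.748264)(1 − 0.749013) = 0.9368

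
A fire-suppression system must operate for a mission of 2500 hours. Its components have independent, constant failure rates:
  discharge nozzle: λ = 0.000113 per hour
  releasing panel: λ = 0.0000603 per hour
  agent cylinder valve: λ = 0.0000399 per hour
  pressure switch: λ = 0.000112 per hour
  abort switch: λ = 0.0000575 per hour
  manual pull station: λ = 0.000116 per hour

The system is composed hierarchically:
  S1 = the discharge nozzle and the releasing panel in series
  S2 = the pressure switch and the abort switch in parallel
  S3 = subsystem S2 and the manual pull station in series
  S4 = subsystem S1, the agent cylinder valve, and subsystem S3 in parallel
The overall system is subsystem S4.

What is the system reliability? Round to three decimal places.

0.991

R(discharge nozzle) = exp(−0.000113 × 2500) = 0.75390
R(releasing panel) = exp(−0.0000603 × 2500) = 0.86006
R(agent cylinder valve) = exp(−0.0000399 × 2500) = 0.90506
R(pressure switch) = exp(−0.000112 × 2500) = 0.75578
R(abort switch) = exp(−0.0000575 × 2500) = 0.86610
R(manual pull station) = exp(−0.000116 × 2500) = 0.74826
Series (discharge nozzle and releasing panel): 0.75390 × 0.86006 = 0.64840
Parallel (pressure switch and abort switch): 1 − (1 − 0.75578)(1 − 0.86610) = 0.96730
Series ([0.96730] and manual pull station): 0.96730 × 0.74826 = 0.72379
Parallel ([0.64840], agent cylinder valve, and [0.72379]): 1 − (1 − 0.64840)(1 − 0.90506)(1 − 0.72379) = 0.991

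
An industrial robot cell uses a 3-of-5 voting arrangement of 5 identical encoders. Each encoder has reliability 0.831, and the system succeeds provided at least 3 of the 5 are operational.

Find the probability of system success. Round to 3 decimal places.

0.963

R = Σ_{i=3}^{5} C(5,i) p^i (1−p)^{5−i} with p = 0.831
C(5,3)·0.831^3·0.169^2 = 0.16390
C(5,4)·0.831^4·0.169^1 = 0.40296
C(5,5)·0.831^5·0.169^0 = 0.39628
Sum = 0.963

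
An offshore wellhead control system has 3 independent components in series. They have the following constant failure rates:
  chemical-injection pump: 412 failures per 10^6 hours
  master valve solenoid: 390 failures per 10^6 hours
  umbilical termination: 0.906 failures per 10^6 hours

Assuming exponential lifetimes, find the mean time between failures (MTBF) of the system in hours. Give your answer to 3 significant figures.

Series of exponential components: λ_sys = Σ λ_i
λ_sys = 0.000412 + 0.000390 + 0.000000906 = 8.0291e-04 /h
MTBF = 1 / λ_sys = 1250 h

1250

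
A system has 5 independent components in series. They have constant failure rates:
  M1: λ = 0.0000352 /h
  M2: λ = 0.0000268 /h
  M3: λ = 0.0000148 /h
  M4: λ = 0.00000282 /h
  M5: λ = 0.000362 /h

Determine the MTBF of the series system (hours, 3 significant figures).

2260

Series of exponential components: λ_sys = Σ λ_i
λ_sys = 0.0000352 + 0.0000268 + 0.0000148 + 0.00000282 + 0.000362 = 4.4162e-04 /h
MTBF = 1 / λ_sys = 2260 h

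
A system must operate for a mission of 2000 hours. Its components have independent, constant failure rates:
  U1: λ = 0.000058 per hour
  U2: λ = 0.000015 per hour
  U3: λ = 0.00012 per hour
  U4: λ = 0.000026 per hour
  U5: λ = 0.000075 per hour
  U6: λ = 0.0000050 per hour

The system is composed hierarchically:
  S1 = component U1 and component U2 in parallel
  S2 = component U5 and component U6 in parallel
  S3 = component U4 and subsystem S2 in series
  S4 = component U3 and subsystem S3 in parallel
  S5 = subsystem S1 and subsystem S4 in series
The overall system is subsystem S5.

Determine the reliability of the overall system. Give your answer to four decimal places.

R(U1) = exp(−0.000058 × 2000) = 0.890475
R(U2) = exp(−0.000015 × 2000) = 0.970446
R(U3) = exp(−0.00012 × 2000) = 0.786628
R(U4) = exp(−0.000026 × 2000) = 0.949329
R(U5) = exp(−0.000075 × 2000) = 0.860708
R(U6) = exp(−0.0000050 × 2000) = 0.990050
Parallel (U1 and U2): 1 − (1 − 0.890475)(1 − 0.970446) = 0.996763
Parallel (U5 and U6): 1 − (1 − 0.860708)(1 − 0.990050) = 0.998614
Series (U4 and [0.998614]): 0.949329 × 0.998614 = 0.948013
Parallel (U3 and [0.948013]): 1 − (1 − 0.786628)(1 − 0.948013) = 0.988907
Series ([0.996763] and [0.988907]): 0.996763 × 0.988907 = 0.9857

0.9857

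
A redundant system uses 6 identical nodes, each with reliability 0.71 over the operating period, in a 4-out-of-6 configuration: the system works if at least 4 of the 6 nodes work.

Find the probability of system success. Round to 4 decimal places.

R = Σ_{i=4}^{6} C(6,i) p^i (1−p)^{6−i} with p = 0.71
C(6,4)·0.71^4·0.29^2 = 0.320568
C(6,5)·0.71^5·0.29^1 = 0.313936
C(6,6)·0.71^6·0.29^0 = 0.128100
Sum = 0.7626

0.7626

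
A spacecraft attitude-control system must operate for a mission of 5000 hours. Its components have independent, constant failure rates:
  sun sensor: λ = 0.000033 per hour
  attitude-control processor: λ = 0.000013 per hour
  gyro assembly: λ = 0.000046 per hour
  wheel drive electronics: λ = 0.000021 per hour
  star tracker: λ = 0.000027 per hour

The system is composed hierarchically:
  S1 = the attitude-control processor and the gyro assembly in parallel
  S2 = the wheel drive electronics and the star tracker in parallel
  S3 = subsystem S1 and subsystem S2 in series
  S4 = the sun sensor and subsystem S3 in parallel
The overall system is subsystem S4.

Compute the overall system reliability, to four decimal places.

R(sun sensor) = exp(−0.000033 × 5000) = 0.847894
R(attitude-control processor) = exp(−0.000013 × 5000) = 0.937067
R(gyro assembly) = exp(−0.000046 × 5000) = 0.794534
R(wheel drive electronics) = exp(−0.000021 × 5000) = 0.900325
R(star tracker) = exp(−0.000027 × 5000) = 0.873716
Parallel (attitude-control processor and gyro assembly): 1 − (1 − 0.937067)(1 − 0.794534) = 0.987069
Parallel (wheel drive electronics and star tracker): 1 − (1 − 0.900325)(1 − 0.873716) = 0.987413
Series ([0.987069] and [0.987413]): 0.987069 × 0.987413 = 0.974645
Parallel (sun sensor and [0.974645]): 1 − (1 − 0.847894)(1 − 0.974645) = 0.9961

0.9961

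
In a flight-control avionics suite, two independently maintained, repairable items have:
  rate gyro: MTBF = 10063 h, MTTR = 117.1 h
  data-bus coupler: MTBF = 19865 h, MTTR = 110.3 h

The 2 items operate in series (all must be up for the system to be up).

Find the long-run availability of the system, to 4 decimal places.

0.9830

A(rate gyro) = MTBF/(MTBF+MTTR) = 10063/(10063+117.1) = 0.988497
A(data-bus coupler) = MTBF/(MTBF+MTTR) = 19865/(19865+110.3) = 0.994478
Series availability: 0.988497 × 0.994478 = 0.9830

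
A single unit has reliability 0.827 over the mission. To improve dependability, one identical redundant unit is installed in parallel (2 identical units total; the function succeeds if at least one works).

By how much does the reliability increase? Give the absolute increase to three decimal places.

0.143

R_before = 0.827
R_after = 1 − (1 − 0.827)^2 = 0.970
ΔR = 0.970 − 0.827 = 0.143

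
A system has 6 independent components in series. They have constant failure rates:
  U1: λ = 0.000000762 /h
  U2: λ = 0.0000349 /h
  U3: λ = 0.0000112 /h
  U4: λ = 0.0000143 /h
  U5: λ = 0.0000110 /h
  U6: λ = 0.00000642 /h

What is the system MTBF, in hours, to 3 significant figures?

Series of exponential components: λ_sys = Σ λ_i
λ_sys = 0.000000762 + 0.0000349 + 0.0000112 + 0.0000143 + 0.0000110 + 0.00000642 = 7.8582e-05 /h
MTBF = 1 / λ_sys = 12700 h

12700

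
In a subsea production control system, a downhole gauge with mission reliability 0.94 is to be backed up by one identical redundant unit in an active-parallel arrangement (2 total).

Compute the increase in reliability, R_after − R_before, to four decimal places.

R_before = 0.94
R_after = 1 − (1 − 0.94)^2 = 0.9964
ΔR = 0.9964 − 0.94 = 0.0564

0.0564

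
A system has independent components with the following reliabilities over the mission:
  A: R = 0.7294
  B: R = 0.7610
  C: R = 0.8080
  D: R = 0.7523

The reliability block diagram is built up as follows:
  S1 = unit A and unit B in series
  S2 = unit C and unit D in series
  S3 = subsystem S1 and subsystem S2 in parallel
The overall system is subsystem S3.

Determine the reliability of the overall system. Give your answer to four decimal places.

0.8255

Series (A and B): 0.729400 × 0.761000 = 0.555073
Series (C and D): 0.808000 × 0.752300 = 0.607858
Parallel ([0.555073] and [0.607858]): 1 − (1 − 0.555073)(1 − 0.607858) = 0.8255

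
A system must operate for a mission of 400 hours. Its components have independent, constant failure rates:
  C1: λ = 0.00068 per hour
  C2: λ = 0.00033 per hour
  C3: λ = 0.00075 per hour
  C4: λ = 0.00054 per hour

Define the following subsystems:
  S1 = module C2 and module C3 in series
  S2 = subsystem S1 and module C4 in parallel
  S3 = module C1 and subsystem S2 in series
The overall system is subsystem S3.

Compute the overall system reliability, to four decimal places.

R(C1) = exp(−0.00068 × 400) = 0.761854
R(C2) = exp(−0.00033 × 400) = 0.876341
R(C3) = exp(−0.00075 × 400) = 0.740818
R(C4) = exp(−0.00054 × 400) = 0.805735
Series (C2 and C3): 0.876341 × 0.740818 = 0.649209
Parallel ([0.649209] and C4): 1 − (1 − 0.649209)(1 − 0.805735) = 0.931854
Series (C1 and [0.931854]): 0.761854 × 0.931854 = 0.7099

0.7099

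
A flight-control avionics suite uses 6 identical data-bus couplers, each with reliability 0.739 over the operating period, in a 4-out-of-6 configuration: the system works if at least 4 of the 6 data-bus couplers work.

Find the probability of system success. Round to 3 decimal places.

0.813

R = Σ_{i=4}^{6} C(6,i) p^i (1−p)^{6−i} with p = 0.739
C(6,4)·0.739^4·0.261^2 = 0.30475
C(6,5)·0.739^5·0.261^1 = 0.34515
C(6,6)·0.739^6·0.261^0 = 0.16288
Sum = 0.813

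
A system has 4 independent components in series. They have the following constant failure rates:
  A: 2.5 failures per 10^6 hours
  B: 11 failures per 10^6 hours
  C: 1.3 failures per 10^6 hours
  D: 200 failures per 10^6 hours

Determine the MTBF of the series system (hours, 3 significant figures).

4660

Series of exponential components: λ_sys = Σ λ_i
λ_sys = 0.0000025 + 0.000011 + 0.0000013 + 0.00020 = 2.1480e-04 /h
MTBF = 1 / λ_sys = 4660 h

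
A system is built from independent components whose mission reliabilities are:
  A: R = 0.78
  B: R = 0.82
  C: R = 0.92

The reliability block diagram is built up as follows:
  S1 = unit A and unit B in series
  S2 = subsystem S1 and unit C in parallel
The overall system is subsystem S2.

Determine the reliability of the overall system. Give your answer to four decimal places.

0.9712

Series (A and B): 0.780000 × 0.820000 = 0.639600
Parallel ([0.639600] and C): 1 − (1 − 0.639600)(1 − 0.920000) = 0.9712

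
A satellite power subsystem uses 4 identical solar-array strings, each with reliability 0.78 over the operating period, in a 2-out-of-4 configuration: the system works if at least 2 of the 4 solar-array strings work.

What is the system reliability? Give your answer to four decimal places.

0.9644

R = Σ_{i=2}^{4} C(4,i) p^i (1−p)^{4−i} with p = 0.78
C(4,2)·0.78^2·0.22^2 = 0.176679
C(4,3)·0.78^3·0.22^1 = 0.417606
C(4,4)·0.78^4·0.22^0 = 0.370151
Sum = 0.9644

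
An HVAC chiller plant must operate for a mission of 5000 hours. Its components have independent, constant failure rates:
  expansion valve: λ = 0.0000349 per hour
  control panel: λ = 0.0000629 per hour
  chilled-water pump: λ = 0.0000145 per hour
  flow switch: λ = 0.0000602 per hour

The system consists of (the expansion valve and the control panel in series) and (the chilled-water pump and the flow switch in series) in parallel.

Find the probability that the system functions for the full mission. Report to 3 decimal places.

0.879

R(expansion valve) = exp(−0.0000349 × 5000) = 0.83988
R(control panel) = exp(−0.0000629 × 5000) = 0.73015
R(chilled-water pump) = exp(−0.0000145 × 5000) = 0.93007
R(flow switch) = exp(−0.0000602 × 5000) = 0.74008
Series (expansion valve and control panel): 0.83988 × 0.73015 = 0.61324
Series (chilled-water pump and flow switch): 0.93007 × 0.74008 = 0.68833
Parallel ([0.61324] and [0.68833]): 1 − (1 − 0.61324)(1 − 0.68833) = 0.879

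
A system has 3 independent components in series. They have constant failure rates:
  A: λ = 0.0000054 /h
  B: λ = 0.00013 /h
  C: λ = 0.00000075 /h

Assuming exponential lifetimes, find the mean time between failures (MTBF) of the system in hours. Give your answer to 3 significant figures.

Series of exponential components: λ_sys = Σ λ_i
λ_sys = 0.0000054 + 0.00013 + 0.00000075 = 1.3615e-04 /h
MTBF = 1 / λ_sys = 7340 h

7340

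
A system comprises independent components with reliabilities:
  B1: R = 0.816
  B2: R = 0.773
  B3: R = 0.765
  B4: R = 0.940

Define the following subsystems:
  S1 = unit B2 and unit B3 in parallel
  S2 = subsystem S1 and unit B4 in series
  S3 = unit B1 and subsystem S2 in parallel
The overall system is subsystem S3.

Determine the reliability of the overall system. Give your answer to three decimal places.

Parallel (B2 and B3): 1 − (1 − 0.77300)(1 − 0.76500) = 0.94666
Series ([0.94666] and B4): 0.94666 × 0.94000 = 0.88986
Parallel (B1 and [0.88986]): 1 − (1 − 0.81600)(1 − 0.88986) = 0.980

0.980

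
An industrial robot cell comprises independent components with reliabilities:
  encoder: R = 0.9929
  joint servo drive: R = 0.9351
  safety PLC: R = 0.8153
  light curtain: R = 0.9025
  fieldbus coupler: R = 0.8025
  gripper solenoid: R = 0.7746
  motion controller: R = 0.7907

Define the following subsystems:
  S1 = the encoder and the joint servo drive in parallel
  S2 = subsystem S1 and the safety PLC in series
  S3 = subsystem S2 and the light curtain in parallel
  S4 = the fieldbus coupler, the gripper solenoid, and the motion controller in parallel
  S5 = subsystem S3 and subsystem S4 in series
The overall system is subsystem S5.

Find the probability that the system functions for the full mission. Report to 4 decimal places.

0.9728

Parallel (encoder and joint servo drive): 1 − (1 − 0.992900)(1 − 0.935100) = 0.999539
Series ([0.999539] and safety PLC): 0.999539 × 0.815300 = 0.814924
Parallel ([0.814924] and light curtain): 1 − (1 − 0.814924)(1 − 0.902500) = 0.981955
Parallel (fieldbus coupler, gripper solenoid, and motion controller): 1 − (1 − 0.802500)(1 − 0.774600)(1 − 0.790700) = 0.990683
Series ([0.981955] and [0.990683]): 0.981955 × 0.990683 = 0.9728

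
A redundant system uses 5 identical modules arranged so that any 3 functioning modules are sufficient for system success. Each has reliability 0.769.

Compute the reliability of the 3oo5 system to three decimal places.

R = Σ_{i=3}^{5} C(5,i) p^i (1−p)^{5−i} with p = 0.769
C(5,3)·0.769^3·0.231^2 = 0.24266
C(5,4)·0.769^4·0.231^1 = 0.40391
C(5,5)·0.769^5·0.231^0 = 0.26893
Sum = 0.916

0.916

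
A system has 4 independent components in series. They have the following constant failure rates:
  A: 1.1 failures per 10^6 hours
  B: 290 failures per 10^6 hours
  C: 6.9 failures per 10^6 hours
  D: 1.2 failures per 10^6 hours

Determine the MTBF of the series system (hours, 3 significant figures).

Series of exponential components: λ_sys = Σ λ_i
λ_sys = 0.0000011 + 0.00029 + 0.0000069 + 0.0000012 = 2.9920e-04 /h
MTBF = 1 / λ_sys = 3340 h

3340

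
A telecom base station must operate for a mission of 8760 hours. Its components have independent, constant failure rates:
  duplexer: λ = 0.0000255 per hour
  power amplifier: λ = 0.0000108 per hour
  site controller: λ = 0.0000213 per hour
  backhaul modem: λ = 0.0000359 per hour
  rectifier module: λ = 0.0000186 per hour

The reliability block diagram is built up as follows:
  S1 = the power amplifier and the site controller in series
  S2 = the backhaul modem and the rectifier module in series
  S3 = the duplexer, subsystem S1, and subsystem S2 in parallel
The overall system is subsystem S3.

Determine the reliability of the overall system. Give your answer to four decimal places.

0.9814

R(duplexer) = exp(−0.0000255 × 8760) = 0.799811
R(power amplifier) = exp(−0.0000108 × 8760) = 0.909729
R(site controller) = exp(−0.0000213 × 8760) = 0.829786
R(backhaul modem) = exp(−0.0000359 × 8760) = 0.730166
R(rectifier module) = exp(−0.0000186 × 8760) = 0.849646
Series (power amplifier and site controller): 0.909729 × 0.829786 = 0.754880
Series (backhaul modem and rectifier module): 0.730166 × 0.849646 = 0.620383
Parallel (duplexer, [0.754880], and [0.620383]): 1 − (1 − 0.799811)(1 − 0.754880)(1 − 0.620383) = 0.9814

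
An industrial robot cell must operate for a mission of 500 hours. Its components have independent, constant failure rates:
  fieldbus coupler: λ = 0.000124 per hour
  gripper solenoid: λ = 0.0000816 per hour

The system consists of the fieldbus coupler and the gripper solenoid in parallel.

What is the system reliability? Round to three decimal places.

0.998

R(fieldbus coupler) = exp(−0.000124 × 500) = 0.93988
R(gripper solenoid) = exp(−0.0000816 × 500) = 0.96002
Parallel (fieldbus coupler and gripper solenoid): 1 − (1 − 0.93988)(1 − 0.96002) = 0.998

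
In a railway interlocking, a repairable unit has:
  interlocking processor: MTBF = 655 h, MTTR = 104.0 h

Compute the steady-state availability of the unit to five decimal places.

0.86298

A(interlocking processor) = MTBF/(MTBF+MTTR) = 655/(655+104.0) = 0.86298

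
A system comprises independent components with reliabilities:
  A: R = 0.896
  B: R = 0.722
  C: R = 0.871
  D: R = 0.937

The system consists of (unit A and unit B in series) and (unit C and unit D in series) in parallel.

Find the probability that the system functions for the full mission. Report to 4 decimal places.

0.9351

Series (A and B): 0.896000 × 0.722000 = 0.646912
Series (C and D): 0.871000 × 0.937000 = 0.816127
Parallel ([0.646912] and [0.816127]): 1 − (1 − 0.646912)(1 − 0.816127) = 0.9351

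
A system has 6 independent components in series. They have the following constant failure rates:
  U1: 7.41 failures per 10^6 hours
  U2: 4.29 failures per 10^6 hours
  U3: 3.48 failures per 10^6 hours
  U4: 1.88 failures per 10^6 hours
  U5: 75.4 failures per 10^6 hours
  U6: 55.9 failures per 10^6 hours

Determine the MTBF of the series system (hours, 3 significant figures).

Series of exponential components: λ_sys = Σ λ_i
λ_sys = 0.00000741 + 0.00000429 + 0.00000348 + 0.00000188 + 0.0000754 + 0.0000559 = 1.4836e-04 /h
MTBF = 1 / λ_sys = 6740 h

6740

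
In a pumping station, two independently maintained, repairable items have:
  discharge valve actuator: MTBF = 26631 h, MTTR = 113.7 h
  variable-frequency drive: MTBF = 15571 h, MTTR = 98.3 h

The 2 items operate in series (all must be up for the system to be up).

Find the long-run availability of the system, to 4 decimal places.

0.9895

A(discharge valve actuator) = MTBF/(MTBF+MTTR) = 26631/(26631+113.7) = 0.995749
A(variable-frequency drive) = MTBF/(MTBF+MTTR) = 15571/(15571+98.3) = 0.993727
Series availability: 0.995749 × 0.993727 = 0.9895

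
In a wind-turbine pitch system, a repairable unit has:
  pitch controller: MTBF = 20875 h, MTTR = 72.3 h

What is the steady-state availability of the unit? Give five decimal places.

A(pitch controller) = MTBF/(MTBF+MTTR) = 20875/(20875+72.3) = 0.99655

0.99655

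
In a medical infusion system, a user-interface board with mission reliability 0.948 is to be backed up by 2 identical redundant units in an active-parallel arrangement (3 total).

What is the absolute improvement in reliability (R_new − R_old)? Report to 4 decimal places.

R_before = 0.948
R_after = 1 − (1 − 0.948)^3 = 0.9999
ΔR = 0.9999 − 0.948 = 0.0519

0.0519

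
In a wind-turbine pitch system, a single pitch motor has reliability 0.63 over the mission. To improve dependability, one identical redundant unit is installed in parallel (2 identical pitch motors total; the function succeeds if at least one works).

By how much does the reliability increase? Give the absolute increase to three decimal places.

R_before = 0.63
R_after = 1 − (1 − 0.63)^2 = 0.863
ΔR = 0.863 − 0.63 = 0.233

0.233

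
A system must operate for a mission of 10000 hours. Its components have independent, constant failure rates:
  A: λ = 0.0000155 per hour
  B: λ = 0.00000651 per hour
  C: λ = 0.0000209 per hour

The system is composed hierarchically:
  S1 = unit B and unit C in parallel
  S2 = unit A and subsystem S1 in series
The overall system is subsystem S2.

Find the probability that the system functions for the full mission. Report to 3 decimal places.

R(A) = exp(−0.0000155 × 10000) = 0.85642
R(B) = exp(−0.00000651 × 10000) = 0.93697
R(C) = exp(−0.0000209 × 10000) = 0.81140
Parallel (B and C): 1 − (1 − 0.93697)(1 − 0.81140) = 0.98811
Series (A and [0.98811]): 0.85642 × 0.98811 = 0.846

0.846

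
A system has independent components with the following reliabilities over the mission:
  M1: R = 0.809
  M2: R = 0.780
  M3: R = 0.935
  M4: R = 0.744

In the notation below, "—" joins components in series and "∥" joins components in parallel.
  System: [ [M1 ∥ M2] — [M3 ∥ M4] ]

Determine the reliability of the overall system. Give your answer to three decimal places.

0.942

Parallel (M1 and M2): 1 − (1 − 0.80900)(1 − 0.78000) = 0.95798
Parallel (M3 and M4): 1 − (1 − 0.93500)(1 − 0.74400) = 0.98336
Series ([0.95798] and [0.98336]): 0.95798 × 0.98336 = 0.942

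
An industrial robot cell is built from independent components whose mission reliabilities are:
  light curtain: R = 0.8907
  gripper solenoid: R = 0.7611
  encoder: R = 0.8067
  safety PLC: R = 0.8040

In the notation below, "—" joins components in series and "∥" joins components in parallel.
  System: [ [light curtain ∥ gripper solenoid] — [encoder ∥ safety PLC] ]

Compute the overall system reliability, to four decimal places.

Parallel (light curtain and gripper solenoid): 1 − (1 − 0.890700)(1 − 0.761100) = 0.973888
Parallel (encoder and safety PLC): 1 − (1 − 0.806700)(1 − 0.804000) = 0.962113
Series ([0.973888] and [0.962113]): 0.973888 × 0.962113 = 0.9370

0.9370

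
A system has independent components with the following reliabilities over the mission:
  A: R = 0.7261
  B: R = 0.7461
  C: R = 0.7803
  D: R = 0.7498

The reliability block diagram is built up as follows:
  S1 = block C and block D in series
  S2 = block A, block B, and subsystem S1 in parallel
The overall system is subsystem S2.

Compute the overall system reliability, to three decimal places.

Series (C and D): 0.78030 × 0.74980 = 0.58507
Parallel (A, B, and [0.58507]): 1 − (1 − 0.72610)(1 − 0.74610)(1 − 0.58507) = 0.971

0.971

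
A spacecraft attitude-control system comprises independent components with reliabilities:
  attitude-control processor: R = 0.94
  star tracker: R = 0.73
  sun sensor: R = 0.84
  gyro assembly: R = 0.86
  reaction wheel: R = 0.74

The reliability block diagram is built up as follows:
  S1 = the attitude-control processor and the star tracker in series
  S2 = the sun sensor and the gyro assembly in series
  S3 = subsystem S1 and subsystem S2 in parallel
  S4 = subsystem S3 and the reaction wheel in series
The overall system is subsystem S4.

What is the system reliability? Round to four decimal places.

0.6755

Series (attitude-control processor and star tracker): 0.940000 × 0.730000 = 0.686200
Series (sun sensor and gyro assembly): 0.840000 × 0.860000 = 0.722400
Parallel ([0.686200] and [0.722400]): 1 − (1 − 0.686200)(1 − 0.722400) = 0.912889
Series ([0.912889] and reaction wheel): 0.912889 × 0.740000 = 0.6755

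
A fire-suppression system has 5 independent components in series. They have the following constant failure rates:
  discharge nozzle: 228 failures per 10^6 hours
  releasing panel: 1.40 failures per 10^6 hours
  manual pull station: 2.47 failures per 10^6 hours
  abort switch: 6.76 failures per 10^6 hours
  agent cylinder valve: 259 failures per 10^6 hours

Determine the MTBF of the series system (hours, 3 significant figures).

2010

Series of exponential components: λ_sys = Σ λ_i
λ_sys = 0.000228 + 0.00000140 + 0.00000247 + 0.00000676 + 0.000259 = 4.9763e-04 /h
MTBF = 1 / λ_sys = 2010 h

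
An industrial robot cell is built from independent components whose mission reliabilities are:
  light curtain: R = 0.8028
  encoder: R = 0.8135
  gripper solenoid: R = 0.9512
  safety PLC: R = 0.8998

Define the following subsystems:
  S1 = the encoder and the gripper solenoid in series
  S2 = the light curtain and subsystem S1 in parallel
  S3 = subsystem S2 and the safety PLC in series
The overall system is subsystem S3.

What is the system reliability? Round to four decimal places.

Series (encoder and gripper solenoid): 0.813500 × 0.951200 = 0.773801
Parallel (light curtain and [0.773801]): 1 − (1 − 0.802800)(1 − 0.773801) = 0.955394
Series ([0.955394] and safety PLC): 0.955394 × 0.899800 = 0.8597

0.8597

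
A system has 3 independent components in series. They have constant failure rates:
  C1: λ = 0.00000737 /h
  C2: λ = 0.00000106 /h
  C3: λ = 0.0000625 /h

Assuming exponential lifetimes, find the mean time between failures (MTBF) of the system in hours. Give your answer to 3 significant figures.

Series of exponential components: λ_sys = Σ λ_i
λ_sys = 0.00000737 + 0.00000106 + 0.0000625 = 7.0930e-05 /h
MTBF = 1 / λ_sys = 14100 h

14100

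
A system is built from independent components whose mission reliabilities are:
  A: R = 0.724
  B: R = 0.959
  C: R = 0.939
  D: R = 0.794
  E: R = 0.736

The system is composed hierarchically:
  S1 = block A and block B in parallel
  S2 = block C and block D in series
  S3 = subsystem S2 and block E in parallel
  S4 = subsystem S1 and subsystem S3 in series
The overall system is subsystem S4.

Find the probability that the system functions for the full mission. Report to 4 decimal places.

0.9223

Parallel (A and B): 1 − (1 − 0.724000)(1 − 0.959000) = 0.988684
Series (C and D): 0.939000 × 0.794000 = 0.745566
Parallel ([0.745566] and E): 1 − (1 − 0.745566)(1 − 0.736000) = 0.932829
Series ([0.988684] and [0.932829]): 0.988684 × 0.932829 = 0.9223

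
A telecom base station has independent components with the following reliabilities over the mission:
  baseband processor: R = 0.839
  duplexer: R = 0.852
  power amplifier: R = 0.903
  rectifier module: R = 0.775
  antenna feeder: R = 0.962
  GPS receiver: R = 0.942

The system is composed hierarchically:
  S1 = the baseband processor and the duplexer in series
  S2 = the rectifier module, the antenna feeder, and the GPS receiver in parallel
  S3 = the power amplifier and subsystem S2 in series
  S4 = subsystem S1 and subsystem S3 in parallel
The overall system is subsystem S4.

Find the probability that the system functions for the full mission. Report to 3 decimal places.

Series (baseband processor and duplexer): 0.83900 × 0.85200 = 0.71483
Parallel (rectifier module, antenna feeder, and GPS receiver): 1 − (1 − 0.77500)(1 − 0.96200)(1 − 0.94200) = 0.99950
Series (power amplifier and [0.99950]): 0.90300 × 0.99950 = 0.90255
Parallel ([0.71483] and [0.90255]): 1 − (1 − 0.71483)(1 − 0.90255) = 0.972

0.972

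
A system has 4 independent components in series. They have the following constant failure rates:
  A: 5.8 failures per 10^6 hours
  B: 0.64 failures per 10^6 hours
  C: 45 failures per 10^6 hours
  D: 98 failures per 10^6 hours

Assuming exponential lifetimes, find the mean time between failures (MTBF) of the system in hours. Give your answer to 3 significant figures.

6690

Series of exponential components: λ_sys = Σ λ_i
λ_sys = 0.0000058 + 0.00000064 + 0.000045 + 0.000098 = 1.4944e-04 /h
MTBF = 1 / λ_sys = 6690 h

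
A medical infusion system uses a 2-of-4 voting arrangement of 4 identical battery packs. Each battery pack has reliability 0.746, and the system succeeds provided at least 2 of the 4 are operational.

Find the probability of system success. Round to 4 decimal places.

R = Σ_{i=2}^{4} C(4,i) p^i (1−p)^{4−i} with p = 0.746
C(4,2)·0.746^2·0.254^2 = 0.215425
C(4,3)·0.746^3·0.254^1 = 0.421804
C(4,4)·0.746^4·0.254^0 = 0.309710
Sum = 0.9469

0.9469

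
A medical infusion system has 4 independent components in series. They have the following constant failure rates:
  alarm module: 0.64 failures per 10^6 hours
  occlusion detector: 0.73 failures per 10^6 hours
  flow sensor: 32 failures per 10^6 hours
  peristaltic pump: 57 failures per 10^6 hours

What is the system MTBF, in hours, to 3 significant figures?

11100

Series of exponential components: λ_sys = Σ λ_i
λ_sys = 0.00000064 + 0.00000073 + 0.000032 + 0.000057 = 9.0370e-05 /h
MTBF = 1 / λ_sys = 11100 h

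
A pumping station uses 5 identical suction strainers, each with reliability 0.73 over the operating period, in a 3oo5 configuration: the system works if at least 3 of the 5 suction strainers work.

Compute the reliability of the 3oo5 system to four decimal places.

0.8743

R = Σ_{i=3}^{5} C(5,i) p^i (1−p)^{5−i} with p = 0.73
C(5,3)·0.73^3·0.27^2 = 0.283593
C(5,4)·0.73^4·0.27^1 = 0.383376
C(5,5)·0.73^5·0.27^0 = 0.207307
Sum = 0.8743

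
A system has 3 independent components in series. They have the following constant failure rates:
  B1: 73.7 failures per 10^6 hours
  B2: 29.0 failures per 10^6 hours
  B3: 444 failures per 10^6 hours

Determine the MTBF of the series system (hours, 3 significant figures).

Series of exponential components: λ_sys = Σ λ_i
λ_sys = 0.0000737 + 0.0000290 + 0.000444 = 5.4670e-04 /h
MTBF = 1 / λ_sys = 1830 h

1830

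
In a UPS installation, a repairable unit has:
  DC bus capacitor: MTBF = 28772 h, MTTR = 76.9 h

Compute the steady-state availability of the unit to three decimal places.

0.997

A(DC bus capacitor) = MTBF/(MTBF+MTTR) = 28772/(28772+76.9) = 0.997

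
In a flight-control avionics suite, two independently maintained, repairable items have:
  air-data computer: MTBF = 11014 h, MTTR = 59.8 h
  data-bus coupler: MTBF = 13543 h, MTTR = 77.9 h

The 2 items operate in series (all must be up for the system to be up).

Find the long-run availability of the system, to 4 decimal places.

A(air-data computer) = MTBF/(MTBF+MTTR) = 11014/(11014+59.8) = 0.994600
A(data-bus coupler) = MTBF/(MTBF+MTTR) = 13543/(13543+77.9) = 0.994281
Series availability: 0.994600 × 0.994281 = 0.9889

0.9889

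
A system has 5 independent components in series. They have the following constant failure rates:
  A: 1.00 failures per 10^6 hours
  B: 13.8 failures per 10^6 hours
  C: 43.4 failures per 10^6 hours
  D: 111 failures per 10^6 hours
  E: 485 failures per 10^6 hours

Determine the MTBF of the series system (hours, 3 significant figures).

1530

Series of exponential components: λ_sys = Σ λ_i
λ_sys = 0.00000100 + 0.0000138 + 0.0000434 + 0.000111 + 0.000485 = 6.5420e-04 /h
MTBF = 1 / λ_sys = 1530 h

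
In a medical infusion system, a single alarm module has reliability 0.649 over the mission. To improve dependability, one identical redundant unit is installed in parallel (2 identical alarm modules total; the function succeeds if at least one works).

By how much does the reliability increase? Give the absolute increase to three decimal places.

0.228

R_before = 0.649
R_after = 1 − (1 − 0.649)^2 = 0.877
ΔR = 0.877 − 0.649 = 0.228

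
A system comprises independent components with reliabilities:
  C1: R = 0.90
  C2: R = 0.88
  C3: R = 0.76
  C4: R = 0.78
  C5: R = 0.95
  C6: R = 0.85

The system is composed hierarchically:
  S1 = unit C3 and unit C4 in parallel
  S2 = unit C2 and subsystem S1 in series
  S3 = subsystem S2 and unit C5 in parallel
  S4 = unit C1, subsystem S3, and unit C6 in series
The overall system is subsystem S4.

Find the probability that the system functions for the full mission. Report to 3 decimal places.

0.759

Parallel (C3 and C4): 1 − (1 − 0.76000)(1 − 0.78000) = 0.94720
Series (C2 and [0.94720]): 0.88000 × 0.94720 = 0.83354
Parallel ([0.83354] and C5): 1 − (1 − 0.83354)(1 − 0.95000) = 0.99168
Series (C1, [0.99168], and C6): 0.90000 × 0.99168 × 0.85000 = 0.759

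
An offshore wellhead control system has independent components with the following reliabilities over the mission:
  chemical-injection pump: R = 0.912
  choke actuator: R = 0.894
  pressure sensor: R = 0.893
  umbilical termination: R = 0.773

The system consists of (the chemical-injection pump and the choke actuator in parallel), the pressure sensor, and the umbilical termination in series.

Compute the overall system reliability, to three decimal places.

Parallel (chemical-injection pump and choke actuator): 1 − (1 − 0.91200)(1 − 0.89400) = 0.99067
Series ([0.99067], pressure sensor, and umbilical termination): 0.99067 × 0.89300 × 0.77300 = 0.684

0.684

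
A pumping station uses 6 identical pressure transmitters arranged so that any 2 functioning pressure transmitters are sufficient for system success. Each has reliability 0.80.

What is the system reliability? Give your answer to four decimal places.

R = Σ_{i=2}^{6} C(6,i) p^i (1−p)^{6−i} with p = 0.80
C(6,2)·0.80^2·0.20^4 = 0.015360
C(6,3)·0.80^3·0.20^3 = 0.081920
C(6,4)·0.80^4·0.20^2 = 0.245760
C(6,5)·0.80^5·0.20^1 = 0.393216
C(6,6)·0.80^6·0.20^0 = 0.262144
Sum = 0.9984

0.9984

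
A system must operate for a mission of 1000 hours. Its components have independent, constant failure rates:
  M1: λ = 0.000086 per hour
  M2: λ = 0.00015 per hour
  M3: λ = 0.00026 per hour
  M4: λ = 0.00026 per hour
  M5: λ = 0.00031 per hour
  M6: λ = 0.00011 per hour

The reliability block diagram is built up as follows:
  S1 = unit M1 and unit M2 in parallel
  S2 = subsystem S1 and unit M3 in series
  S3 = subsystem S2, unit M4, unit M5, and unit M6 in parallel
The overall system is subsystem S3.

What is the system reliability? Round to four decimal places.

R(M1) = exp(−0.000086 × 1000) = 0.917594
R(M2) = exp(−0.00015 × 1000) = 0.860708
R(M3) = exp(−0.00026 × 1000) = 0.771052
R(M4) = exp(−0.00026 × 1000) = 0.771052
R(M5) = exp(−0.00031 × 1000) = 0.733447
R(M6) = exp(−0.00011 × 1000) = 0.895834
Parallel (M1 and M2): 1 − (1 − 0.917594)(1 − 0.860708) = 0.988522
Series ([0.988522] and M3): 0.988522 × 0.771052 = 0.762202
Parallel ([0.762202], M4, M5, and M6): 1 − (1 − 0.762202)(1 − 0.771052)(1 − 0.733447)(1 − 0.895834) = 0.9985

0.9985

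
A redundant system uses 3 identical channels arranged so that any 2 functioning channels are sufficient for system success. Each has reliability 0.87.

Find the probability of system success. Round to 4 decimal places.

0.9537

R = Σ_{i=2}^{3} C(3,i) p^i (1−p)^{3−i} with p = 0.87
C(3,2)·0.87^2·0.13^1 = 0.295191
C(3,3)·0.87^3·0.13^0 = 0.658503
Sum = 0.9537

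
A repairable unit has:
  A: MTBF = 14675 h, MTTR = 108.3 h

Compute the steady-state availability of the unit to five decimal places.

0.99267

A(A) = MTBF/(MTBF+MTTR) = 14675/(14675+108.3) = 0.99267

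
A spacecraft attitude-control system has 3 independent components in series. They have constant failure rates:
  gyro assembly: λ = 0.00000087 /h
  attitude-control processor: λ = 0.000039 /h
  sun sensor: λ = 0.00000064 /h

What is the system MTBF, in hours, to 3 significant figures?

Series of exponential components: λ_sys = Σ λ_i
λ_sys = 0.00000087 + 0.000039 + 0.00000064 = 4.0510e-05 /h
MTBF = 1 / λ_sys = 24700 h

24700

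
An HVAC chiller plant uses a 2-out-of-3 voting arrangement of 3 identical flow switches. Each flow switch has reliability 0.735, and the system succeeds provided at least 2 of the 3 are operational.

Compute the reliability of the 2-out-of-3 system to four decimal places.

0.8265

R = Σ_{i=2}^{3} C(3,i) p^i (1−p)^{3−i} with p = 0.735
C(3,2)·0.735^2·0.265^1 = 0.429479
C(3,3)·0.735^3·0.265^0 = 0.397065
Sum = 0.8265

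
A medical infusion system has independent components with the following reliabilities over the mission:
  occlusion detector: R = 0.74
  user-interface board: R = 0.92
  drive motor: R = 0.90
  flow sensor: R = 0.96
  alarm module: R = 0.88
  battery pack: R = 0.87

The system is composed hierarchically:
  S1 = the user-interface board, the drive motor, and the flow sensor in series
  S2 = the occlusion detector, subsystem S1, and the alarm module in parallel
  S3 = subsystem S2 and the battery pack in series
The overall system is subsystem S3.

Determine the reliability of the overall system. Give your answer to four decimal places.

0.8644

Series (user-interface board, drive motor, and flow sensor): 0.920000 × 0.900000 × 0.960000 = 0.794880
Parallel (occlusion detector, [0.794880], and alarm module): 1 − (1 − 0.740000)(1 − 0.794880)(1 − 0.880000) = 0.993600
Series ([0.993600] and battery pack): 0.993600 × 0.870000 = 0.8644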